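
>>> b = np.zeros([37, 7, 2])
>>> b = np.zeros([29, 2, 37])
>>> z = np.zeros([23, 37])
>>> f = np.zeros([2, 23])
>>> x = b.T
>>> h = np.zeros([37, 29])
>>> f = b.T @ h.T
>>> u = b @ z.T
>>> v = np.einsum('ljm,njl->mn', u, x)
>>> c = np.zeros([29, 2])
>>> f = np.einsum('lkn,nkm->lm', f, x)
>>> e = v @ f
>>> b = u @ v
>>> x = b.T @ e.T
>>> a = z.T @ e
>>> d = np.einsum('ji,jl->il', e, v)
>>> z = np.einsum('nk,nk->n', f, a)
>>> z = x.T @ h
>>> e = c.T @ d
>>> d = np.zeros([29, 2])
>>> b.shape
(29, 2, 37)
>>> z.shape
(23, 2, 29)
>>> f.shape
(37, 29)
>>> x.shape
(37, 2, 23)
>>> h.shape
(37, 29)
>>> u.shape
(29, 2, 23)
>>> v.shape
(23, 37)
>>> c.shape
(29, 2)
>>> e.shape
(2, 37)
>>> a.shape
(37, 29)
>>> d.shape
(29, 2)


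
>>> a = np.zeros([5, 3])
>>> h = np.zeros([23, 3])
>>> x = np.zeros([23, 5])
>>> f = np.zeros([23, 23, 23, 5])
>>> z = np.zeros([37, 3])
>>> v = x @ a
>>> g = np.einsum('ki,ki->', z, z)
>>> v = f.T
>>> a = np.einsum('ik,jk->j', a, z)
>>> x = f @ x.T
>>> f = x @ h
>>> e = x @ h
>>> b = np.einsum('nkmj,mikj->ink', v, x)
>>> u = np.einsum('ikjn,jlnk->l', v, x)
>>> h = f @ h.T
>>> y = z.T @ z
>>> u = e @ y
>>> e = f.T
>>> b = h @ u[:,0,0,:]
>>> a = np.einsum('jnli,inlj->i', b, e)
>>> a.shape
(3,)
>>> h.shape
(23, 23, 23, 23)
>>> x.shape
(23, 23, 23, 23)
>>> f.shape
(23, 23, 23, 3)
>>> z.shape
(37, 3)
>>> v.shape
(5, 23, 23, 23)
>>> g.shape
()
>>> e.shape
(3, 23, 23, 23)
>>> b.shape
(23, 23, 23, 3)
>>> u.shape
(23, 23, 23, 3)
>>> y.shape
(3, 3)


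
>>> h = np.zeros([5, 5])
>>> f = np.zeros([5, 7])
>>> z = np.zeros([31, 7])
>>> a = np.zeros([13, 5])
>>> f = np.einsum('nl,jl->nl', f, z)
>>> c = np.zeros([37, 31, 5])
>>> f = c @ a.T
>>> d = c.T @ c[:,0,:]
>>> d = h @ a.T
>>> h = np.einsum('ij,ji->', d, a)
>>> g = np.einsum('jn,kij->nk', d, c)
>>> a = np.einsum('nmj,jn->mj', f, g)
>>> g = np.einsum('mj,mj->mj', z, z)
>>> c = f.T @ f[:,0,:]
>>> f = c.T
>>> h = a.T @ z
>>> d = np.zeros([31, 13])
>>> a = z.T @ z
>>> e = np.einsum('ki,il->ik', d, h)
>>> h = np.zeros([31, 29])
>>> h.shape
(31, 29)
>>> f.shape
(13, 31, 13)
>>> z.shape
(31, 7)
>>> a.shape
(7, 7)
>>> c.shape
(13, 31, 13)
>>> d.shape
(31, 13)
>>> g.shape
(31, 7)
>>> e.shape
(13, 31)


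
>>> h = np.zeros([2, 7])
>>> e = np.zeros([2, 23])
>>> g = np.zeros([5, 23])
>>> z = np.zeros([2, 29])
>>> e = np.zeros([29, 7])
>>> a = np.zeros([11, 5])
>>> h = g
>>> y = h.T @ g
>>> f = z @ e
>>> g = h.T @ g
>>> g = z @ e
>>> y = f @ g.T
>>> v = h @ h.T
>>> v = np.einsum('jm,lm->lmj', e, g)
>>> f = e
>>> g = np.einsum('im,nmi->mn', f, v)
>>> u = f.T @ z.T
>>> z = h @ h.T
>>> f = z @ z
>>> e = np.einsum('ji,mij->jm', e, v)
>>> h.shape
(5, 23)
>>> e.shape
(29, 2)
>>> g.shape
(7, 2)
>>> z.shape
(5, 5)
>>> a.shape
(11, 5)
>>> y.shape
(2, 2)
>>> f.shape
(5, 5)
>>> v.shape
(2, 7, 29)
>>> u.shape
(7, 2)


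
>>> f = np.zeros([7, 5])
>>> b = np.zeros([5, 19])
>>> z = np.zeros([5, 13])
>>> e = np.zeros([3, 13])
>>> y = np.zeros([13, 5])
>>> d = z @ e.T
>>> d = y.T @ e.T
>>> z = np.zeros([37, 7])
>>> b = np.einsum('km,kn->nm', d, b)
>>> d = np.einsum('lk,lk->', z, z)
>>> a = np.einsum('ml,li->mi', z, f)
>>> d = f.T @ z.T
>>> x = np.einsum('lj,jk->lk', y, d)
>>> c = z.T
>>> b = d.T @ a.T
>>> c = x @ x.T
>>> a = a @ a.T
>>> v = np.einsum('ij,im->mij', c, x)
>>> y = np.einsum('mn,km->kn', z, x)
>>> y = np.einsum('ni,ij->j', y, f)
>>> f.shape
(7, 5)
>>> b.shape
(37, 37)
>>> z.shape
(37, 7)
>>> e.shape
(3, 13)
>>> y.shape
(5,)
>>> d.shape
(5, 37)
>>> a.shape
(37, 37)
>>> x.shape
(13, 37)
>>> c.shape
(13, 13)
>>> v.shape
(37, 13, 13)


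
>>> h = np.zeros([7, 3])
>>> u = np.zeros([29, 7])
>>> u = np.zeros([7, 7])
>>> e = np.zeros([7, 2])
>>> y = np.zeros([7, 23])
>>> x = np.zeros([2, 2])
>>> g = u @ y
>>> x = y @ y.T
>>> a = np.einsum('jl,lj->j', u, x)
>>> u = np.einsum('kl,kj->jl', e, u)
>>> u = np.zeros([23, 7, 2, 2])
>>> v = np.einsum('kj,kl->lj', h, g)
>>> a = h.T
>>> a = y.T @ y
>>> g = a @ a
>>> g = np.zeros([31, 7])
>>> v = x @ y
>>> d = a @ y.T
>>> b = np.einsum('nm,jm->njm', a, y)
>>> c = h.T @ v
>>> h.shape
(7, 3)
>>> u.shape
(23, 7, 2, 2)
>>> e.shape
(7, 2)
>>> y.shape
(7, 23)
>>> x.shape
(7, 7)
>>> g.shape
(31, 7)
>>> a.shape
(23, 23)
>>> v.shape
(7, 23)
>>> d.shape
(23, 7)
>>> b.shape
(23, 7, 23)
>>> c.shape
(3, 23)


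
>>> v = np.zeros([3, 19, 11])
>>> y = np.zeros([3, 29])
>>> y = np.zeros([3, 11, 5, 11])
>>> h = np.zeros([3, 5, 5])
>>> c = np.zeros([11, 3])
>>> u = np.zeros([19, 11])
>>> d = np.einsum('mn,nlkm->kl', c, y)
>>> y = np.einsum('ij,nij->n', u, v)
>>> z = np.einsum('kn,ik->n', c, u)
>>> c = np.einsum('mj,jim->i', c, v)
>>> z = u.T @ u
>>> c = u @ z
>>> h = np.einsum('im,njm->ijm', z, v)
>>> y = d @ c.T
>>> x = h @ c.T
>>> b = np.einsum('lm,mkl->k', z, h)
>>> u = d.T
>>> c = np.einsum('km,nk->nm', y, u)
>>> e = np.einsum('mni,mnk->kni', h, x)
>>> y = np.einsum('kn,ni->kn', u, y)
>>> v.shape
(3, 19, 11)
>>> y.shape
(11, 5)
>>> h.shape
(11, 19, 11)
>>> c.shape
(11, 19)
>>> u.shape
(11, 5)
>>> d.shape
(5, 11)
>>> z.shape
(11, 11)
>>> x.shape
(11, 19, 19)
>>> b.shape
(19,)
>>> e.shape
(19, 19, 11)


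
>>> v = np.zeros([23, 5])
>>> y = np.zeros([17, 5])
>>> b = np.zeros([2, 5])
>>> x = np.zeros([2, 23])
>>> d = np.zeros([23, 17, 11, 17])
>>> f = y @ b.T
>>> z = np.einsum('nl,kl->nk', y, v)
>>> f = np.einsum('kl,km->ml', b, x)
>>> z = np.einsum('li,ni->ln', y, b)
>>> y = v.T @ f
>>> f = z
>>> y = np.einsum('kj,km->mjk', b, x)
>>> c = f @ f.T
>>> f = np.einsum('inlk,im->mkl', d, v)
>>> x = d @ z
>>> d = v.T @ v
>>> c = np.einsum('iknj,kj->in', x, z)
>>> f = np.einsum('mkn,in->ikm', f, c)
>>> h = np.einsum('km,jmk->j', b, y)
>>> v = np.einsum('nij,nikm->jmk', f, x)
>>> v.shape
(5, 2, 11)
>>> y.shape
(23, 5, 2)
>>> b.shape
(2, 5)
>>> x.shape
(23, 17, 11, 2)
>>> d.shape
(5, 5)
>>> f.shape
(23, 17, 5)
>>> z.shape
(17, 2)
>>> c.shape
(23, 11)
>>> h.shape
(23,)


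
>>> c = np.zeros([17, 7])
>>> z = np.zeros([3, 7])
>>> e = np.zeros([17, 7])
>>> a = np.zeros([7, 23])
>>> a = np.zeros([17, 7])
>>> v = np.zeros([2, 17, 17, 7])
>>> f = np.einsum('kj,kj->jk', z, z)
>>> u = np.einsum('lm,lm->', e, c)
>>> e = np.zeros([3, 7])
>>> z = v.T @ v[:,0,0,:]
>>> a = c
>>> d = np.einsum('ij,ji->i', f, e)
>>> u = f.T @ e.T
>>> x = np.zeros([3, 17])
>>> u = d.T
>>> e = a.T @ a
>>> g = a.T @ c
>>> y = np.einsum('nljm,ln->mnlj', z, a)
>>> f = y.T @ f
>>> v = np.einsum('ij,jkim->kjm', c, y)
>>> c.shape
(17, 7)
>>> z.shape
(7, 17, 17, 7)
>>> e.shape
(7, 7)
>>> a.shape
(17, 7)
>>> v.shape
(7, 7, 17)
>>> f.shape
(17, 17, 7, 3)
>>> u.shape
(7,)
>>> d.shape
(7,)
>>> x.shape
(3, 17)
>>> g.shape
(7, 7)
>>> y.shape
(7, 7, 17, 17)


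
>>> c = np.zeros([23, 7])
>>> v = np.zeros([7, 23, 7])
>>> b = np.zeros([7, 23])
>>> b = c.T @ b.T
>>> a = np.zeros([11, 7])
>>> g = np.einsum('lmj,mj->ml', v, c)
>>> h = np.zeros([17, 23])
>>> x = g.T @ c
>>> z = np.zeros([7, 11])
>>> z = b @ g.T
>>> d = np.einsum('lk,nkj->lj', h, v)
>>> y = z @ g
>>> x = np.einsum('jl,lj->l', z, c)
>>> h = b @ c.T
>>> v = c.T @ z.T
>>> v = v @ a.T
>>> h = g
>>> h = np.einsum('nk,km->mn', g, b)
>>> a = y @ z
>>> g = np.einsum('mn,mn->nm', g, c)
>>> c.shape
(23, 7)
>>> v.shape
(7, 11)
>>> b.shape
(7, 7)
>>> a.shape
(7, 23)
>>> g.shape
(7, 23)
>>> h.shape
(7, 23)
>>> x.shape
(23,)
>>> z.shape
(7, 23)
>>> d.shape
(17, 7)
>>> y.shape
(7, 7)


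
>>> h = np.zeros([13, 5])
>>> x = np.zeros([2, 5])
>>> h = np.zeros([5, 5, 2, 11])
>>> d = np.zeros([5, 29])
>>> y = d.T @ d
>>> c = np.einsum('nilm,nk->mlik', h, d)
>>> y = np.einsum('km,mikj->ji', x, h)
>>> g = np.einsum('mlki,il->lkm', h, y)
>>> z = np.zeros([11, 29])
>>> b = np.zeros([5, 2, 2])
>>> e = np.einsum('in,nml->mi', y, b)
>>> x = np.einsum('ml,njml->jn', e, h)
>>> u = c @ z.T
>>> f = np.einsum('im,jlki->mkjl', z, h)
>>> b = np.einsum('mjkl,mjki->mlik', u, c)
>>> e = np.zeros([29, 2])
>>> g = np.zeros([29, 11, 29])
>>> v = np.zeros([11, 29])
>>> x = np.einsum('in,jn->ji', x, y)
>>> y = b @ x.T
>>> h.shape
(5, 5, 2, 11)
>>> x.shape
(11, 5)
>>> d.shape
(5, 29)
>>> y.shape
(11, 11, 29, 11)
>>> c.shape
(11, 2, 5, 29)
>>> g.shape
(29, 11, 29)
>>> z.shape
(11, 29)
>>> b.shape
(11, 11, 29, 5)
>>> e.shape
(29, 2)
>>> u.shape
(11, 2, 5, 11)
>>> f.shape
(29, 2, 5, 5)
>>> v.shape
(11, 29)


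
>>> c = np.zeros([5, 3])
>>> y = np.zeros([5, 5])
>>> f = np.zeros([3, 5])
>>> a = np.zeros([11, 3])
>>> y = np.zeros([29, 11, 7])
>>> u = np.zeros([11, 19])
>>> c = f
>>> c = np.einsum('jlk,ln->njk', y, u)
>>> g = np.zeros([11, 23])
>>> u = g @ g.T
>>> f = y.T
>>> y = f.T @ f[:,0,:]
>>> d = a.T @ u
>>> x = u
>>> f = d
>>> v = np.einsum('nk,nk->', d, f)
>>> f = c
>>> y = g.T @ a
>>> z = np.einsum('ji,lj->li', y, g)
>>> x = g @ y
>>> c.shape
(19, 29, 7)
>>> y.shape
(23, 3)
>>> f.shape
(19, 29, 7)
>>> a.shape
(11, 3)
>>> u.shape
(11, 11)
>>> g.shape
(11, 23)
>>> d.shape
(3, 11)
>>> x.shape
(11, 3)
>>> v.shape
()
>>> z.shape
(11, 3)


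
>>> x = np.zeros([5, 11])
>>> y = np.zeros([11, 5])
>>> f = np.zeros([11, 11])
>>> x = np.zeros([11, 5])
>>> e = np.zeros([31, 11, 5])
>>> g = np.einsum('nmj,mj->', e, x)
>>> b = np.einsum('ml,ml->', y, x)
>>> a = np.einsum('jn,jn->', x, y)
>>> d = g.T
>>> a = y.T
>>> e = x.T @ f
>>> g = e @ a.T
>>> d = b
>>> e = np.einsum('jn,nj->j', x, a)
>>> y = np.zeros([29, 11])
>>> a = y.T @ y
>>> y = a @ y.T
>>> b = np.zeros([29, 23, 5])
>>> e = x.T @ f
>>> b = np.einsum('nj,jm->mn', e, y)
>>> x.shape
(11, 5)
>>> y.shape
(11, 29)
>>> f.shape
(11, 11)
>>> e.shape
(5, 11)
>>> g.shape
(5, 5)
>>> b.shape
(29, 5)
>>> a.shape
(11, 11)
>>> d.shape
()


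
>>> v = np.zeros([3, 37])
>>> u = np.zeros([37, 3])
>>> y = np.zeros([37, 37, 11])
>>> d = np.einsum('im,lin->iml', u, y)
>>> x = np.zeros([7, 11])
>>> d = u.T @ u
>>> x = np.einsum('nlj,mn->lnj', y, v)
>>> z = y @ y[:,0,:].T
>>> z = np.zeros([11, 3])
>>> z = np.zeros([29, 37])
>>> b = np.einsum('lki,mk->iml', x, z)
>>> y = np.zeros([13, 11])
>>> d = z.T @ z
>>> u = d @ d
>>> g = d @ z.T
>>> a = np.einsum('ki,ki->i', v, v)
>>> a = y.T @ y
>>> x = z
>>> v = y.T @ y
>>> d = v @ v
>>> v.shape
(11, 11)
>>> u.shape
(37, 37)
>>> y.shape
(13, 11)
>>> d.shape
(11, 11)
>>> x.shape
(29, 37)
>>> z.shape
(29, 37)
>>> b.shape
(11, 29, 37)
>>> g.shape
(37, 29)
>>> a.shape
(11, 11)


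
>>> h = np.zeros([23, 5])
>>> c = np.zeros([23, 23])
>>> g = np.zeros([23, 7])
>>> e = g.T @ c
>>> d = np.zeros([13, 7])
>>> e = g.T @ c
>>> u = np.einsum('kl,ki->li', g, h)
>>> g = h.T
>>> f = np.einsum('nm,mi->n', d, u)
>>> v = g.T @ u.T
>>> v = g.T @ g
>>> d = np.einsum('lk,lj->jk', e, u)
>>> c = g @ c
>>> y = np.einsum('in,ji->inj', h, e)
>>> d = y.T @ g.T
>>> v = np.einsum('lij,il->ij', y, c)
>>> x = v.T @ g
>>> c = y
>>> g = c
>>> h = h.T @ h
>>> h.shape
(5, 5)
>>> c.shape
(23, 5, 7)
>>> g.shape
(23, 5, 7)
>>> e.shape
(7, 23)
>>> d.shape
(7, 5, 5)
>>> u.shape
(7, 5)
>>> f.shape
(13,)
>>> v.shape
(5, 7)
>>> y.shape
(23, 5, 7)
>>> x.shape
(7, 23)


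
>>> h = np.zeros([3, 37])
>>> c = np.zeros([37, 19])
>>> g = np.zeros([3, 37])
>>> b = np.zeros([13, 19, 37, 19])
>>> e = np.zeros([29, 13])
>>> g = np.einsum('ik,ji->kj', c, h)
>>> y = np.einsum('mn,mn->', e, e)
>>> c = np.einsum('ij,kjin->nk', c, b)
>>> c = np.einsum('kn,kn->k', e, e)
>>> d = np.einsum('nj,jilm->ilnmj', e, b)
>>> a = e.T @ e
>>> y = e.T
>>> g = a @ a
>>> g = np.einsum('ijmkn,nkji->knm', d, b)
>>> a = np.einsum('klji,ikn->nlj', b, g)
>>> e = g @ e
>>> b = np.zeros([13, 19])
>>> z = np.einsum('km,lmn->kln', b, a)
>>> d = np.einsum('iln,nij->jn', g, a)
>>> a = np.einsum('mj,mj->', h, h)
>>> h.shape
(3, 37)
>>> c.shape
(29,)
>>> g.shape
(19, 13, 29)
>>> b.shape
(13, 19)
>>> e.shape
(19, 13, 13)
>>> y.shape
(13, 29)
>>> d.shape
(37, 29)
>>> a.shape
()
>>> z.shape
(13, 29, 37)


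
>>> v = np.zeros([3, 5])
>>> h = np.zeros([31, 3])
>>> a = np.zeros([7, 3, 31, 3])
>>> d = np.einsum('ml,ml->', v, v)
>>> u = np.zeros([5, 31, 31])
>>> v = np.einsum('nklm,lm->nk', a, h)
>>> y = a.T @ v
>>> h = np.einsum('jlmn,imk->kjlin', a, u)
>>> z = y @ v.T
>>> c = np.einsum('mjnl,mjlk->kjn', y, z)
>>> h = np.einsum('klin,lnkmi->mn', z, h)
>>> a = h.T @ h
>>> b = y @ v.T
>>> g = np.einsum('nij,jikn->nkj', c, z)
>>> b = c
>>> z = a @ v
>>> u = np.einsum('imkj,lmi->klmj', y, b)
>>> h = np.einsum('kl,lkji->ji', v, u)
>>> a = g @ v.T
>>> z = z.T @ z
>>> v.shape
(7, 3)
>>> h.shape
(31, 3)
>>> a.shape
(7, 3, 7)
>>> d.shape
()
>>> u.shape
(3, 7, 31, 3)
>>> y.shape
(3, 31, 3, 3)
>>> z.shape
(3, 3)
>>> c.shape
(7, 31, 3)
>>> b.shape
(7, 31, 3)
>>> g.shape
(7, 3, 3)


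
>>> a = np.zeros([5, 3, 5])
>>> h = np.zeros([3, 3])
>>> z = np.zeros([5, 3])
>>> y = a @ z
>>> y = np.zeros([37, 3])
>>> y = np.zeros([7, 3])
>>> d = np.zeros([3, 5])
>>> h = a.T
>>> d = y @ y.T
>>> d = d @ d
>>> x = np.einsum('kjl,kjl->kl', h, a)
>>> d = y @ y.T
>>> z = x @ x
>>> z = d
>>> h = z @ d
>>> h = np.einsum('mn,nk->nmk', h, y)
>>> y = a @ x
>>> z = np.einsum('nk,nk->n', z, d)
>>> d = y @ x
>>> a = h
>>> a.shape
(7, 7, 3)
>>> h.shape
(7, 7, 3)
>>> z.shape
(7,)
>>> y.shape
(5, 3, 5)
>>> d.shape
(5, 3, 5)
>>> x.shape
(5, 5)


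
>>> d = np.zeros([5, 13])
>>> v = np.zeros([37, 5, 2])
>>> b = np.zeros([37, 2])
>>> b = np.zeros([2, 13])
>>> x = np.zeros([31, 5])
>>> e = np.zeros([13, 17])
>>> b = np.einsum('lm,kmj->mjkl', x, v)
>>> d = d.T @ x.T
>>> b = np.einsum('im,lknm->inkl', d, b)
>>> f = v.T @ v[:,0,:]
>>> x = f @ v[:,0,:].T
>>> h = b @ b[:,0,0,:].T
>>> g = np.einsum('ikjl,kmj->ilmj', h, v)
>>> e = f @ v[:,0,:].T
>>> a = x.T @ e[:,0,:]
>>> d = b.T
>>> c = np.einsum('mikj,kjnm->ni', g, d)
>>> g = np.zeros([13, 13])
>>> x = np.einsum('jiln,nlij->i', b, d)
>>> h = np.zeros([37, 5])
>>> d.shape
(5, 2, 37, 13)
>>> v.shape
(37, 5, 2)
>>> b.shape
(13, 37, 2, 5)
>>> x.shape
(37,)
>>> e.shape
(2, 5, 37)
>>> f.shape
(2, 5, 2)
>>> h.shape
(37, 5)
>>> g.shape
(13, 13)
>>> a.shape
(37, 5, 37)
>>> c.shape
(37, 13)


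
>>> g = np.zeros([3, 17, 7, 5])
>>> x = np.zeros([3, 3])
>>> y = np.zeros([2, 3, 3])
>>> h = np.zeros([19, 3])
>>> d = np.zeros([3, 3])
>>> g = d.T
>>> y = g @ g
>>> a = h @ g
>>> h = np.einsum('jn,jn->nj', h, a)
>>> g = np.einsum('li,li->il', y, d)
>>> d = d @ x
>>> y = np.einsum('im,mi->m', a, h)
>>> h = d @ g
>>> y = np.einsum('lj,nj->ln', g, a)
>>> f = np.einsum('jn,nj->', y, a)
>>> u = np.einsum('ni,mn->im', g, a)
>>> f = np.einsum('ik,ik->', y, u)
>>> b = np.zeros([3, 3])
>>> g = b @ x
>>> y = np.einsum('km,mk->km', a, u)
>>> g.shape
(3, 3)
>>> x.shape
(3, 3)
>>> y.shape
(19, 3)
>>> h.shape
(3, 3)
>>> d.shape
(3, 3)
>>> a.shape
(19, 3)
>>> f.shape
()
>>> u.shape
(3, 19)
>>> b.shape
(3, 3)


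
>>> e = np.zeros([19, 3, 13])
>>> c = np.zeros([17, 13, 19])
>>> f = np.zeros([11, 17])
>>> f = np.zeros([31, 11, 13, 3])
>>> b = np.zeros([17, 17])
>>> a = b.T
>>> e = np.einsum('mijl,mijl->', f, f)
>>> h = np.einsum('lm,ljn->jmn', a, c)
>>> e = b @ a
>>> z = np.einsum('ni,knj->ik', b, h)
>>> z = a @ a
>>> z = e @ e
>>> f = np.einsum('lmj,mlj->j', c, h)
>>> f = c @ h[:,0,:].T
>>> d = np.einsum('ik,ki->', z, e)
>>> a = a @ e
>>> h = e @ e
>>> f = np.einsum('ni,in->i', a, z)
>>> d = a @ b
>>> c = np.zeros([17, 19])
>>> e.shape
(17, 17)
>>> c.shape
(17, 19)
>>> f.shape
(17,)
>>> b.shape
(17, 17)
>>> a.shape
(17, 17)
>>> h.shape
(17, 17)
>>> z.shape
(17, 17)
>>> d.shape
(17, 17)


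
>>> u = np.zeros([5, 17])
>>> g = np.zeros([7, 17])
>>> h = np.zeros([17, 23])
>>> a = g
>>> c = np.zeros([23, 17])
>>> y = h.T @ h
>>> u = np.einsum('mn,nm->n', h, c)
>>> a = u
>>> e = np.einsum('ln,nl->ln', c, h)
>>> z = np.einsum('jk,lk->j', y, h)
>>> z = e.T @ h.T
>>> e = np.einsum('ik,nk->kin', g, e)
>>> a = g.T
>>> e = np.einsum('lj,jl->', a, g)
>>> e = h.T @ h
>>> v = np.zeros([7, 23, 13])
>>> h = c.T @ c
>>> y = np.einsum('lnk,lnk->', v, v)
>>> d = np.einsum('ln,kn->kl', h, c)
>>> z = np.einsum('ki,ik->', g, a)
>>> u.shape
(23,)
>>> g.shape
(7, 17)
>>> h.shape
(17, 17)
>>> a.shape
(17, 7)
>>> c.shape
(23, 17)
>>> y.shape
()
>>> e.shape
(23, 23)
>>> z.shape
()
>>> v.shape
(7, 23, 13)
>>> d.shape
(23, 17)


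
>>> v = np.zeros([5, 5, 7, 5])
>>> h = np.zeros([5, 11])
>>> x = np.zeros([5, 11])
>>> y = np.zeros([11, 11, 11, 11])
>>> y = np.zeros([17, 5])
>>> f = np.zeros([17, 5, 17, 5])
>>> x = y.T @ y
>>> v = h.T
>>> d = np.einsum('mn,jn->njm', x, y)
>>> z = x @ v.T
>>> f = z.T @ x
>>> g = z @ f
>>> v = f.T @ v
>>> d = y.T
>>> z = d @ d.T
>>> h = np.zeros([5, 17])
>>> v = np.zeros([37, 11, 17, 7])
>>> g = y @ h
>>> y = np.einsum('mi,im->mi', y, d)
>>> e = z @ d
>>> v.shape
(37, 11, 17, 7)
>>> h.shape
(5, 17)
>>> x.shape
(5, 5)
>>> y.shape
(17, 5)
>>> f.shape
(11, 5)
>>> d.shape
(5, 17)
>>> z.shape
(5, 5)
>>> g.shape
(17, 17)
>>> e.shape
(5, 17)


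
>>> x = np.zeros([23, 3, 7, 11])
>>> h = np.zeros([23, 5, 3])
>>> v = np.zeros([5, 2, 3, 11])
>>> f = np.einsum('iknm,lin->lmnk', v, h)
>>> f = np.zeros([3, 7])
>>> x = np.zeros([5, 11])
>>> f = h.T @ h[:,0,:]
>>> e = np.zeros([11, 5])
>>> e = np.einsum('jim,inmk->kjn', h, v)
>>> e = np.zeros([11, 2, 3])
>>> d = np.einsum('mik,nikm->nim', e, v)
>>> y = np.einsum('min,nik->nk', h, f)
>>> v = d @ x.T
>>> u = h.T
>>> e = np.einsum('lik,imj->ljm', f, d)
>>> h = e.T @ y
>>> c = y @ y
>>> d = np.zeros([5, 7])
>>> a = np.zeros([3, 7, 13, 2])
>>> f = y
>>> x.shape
(5, 11)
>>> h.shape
(2, 11, 3)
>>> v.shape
(5, 2, 5)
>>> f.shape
(3, 3)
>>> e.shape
(3, 11, 2)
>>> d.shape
(5, 7)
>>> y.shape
(3, 3)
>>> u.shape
(3, 5, 23)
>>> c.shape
(3, 3)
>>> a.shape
(3, 7, 13, 2)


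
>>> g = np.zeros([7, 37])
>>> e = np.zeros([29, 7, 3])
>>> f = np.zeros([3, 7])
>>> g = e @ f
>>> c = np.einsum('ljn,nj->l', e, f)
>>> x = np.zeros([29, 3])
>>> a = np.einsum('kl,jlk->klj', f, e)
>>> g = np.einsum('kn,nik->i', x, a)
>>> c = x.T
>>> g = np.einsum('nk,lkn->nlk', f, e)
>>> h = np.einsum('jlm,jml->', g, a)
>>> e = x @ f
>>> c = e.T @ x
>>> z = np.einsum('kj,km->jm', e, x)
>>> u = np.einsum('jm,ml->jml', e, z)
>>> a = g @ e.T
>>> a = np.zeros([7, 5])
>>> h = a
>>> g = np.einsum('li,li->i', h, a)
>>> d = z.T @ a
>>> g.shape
(5,)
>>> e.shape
(29, 7)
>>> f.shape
(3, 7)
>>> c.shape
(7, 3)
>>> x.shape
(29, 3)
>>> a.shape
(7, 5)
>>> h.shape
(7, 5)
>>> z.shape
(7, 3)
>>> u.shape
(29, 7, 3)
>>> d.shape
(3, 5)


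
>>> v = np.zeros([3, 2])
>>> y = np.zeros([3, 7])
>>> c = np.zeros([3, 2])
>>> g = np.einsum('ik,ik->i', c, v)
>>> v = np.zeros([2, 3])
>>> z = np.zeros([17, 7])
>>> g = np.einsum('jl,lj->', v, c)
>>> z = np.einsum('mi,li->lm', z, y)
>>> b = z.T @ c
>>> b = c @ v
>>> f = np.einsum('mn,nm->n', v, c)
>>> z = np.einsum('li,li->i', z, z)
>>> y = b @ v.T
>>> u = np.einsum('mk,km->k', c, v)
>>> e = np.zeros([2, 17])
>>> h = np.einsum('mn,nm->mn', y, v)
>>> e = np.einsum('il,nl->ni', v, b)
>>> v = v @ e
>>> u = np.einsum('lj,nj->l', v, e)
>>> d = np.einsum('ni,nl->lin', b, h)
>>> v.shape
(2, 2)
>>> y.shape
(3, 2)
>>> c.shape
(3, 2)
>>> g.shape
()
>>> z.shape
(17,)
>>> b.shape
(3, 3)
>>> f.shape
(3,)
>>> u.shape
(2,)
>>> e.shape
(3, 2)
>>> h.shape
(3, 2)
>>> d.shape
(2, 3, 3)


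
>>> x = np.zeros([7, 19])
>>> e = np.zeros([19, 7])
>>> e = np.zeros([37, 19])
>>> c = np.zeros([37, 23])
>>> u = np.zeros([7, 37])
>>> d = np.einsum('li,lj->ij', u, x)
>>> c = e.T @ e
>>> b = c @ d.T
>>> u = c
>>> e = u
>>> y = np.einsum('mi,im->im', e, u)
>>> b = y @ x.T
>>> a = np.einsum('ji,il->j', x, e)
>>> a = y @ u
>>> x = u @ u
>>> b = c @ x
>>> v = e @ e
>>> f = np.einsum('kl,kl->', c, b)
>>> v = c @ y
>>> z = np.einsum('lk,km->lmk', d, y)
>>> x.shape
(19, 19)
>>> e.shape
(19, 19)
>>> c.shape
(19, 19)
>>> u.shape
(19, 19)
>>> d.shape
(37, 19)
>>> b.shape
(19, 19)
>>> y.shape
(19, 19)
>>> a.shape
(19, 19)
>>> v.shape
(19, 19)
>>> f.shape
()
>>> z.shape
(37, 19, 19)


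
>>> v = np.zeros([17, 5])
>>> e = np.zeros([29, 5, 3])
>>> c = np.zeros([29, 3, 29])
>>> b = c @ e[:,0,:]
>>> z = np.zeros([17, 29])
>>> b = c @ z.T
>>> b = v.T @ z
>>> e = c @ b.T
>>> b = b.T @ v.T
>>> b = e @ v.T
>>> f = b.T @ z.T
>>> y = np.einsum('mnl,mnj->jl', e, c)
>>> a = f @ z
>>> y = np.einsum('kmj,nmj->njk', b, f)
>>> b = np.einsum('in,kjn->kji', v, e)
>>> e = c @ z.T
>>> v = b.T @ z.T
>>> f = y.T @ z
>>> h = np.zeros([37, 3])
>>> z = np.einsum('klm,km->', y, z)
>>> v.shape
(17, 3, 17)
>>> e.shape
(29, 3, 17)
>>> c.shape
(29, 3, 29)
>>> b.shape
(29, 3, 17)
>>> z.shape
()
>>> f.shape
(29, 17, 29)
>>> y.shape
(17, 17, 29)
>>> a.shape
(17, 3, 29)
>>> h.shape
(37, 3)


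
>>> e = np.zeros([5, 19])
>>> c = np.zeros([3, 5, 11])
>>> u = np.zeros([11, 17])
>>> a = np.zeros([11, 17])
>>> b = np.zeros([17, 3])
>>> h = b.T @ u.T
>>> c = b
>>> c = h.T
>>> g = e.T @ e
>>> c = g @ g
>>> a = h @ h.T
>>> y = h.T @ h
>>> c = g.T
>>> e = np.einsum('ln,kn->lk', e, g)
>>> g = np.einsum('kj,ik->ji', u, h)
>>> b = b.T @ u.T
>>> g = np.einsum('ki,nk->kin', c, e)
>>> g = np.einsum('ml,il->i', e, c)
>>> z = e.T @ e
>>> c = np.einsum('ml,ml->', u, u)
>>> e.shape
(5, 19)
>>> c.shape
()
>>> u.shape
(11, 17)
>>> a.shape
(3, 3)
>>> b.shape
(3, 11)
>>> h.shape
(3, 11)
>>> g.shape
(19,)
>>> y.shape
(11, 11)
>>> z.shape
(19, 19)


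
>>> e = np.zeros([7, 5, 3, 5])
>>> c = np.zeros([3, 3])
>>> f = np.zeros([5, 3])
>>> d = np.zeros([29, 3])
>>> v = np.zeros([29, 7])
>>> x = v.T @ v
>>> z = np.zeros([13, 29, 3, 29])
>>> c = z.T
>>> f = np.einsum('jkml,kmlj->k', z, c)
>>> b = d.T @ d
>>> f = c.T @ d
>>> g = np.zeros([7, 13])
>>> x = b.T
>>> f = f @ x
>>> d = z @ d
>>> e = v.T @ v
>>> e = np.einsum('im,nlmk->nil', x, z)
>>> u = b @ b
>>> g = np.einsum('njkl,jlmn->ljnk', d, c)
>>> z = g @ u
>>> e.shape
(13, 3, 29)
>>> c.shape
(29, 3, 29, 13)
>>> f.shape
(13, 29, 3, 3)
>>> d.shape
(13, 29, 3, 3)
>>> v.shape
(29, 7)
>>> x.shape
(3, 3)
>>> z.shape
(3, 29, 13, 3)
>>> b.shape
(3, 3)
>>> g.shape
(3, 29, 13, 3)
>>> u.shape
(3, 3)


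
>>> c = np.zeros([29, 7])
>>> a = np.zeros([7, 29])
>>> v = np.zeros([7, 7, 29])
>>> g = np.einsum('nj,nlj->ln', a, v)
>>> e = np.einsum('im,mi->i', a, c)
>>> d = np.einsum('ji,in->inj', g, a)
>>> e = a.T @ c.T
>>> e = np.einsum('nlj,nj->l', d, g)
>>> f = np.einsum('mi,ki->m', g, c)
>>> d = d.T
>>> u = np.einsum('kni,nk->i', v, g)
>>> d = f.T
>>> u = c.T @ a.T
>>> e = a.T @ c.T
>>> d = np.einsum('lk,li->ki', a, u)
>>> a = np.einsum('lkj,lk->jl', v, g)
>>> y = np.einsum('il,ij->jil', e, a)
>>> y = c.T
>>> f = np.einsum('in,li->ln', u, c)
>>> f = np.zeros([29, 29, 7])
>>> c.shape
(29, 7)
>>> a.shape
(29, 7)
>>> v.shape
(7, 7, 29)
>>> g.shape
(7, 7)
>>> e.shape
(29, 29)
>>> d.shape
(29, 7)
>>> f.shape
(29, 29, 7)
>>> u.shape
(7, 7)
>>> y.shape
(7, 29)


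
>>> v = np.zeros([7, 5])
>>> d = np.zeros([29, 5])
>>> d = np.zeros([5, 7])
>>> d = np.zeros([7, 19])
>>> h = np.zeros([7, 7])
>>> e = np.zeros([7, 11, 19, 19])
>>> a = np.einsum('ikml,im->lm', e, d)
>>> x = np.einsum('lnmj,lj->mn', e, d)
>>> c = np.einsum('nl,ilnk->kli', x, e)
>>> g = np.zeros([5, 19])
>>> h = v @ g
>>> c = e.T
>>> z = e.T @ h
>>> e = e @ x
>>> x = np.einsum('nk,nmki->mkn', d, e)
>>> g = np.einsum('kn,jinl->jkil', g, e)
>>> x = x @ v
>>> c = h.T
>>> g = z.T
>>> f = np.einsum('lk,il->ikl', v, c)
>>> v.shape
(7, 5)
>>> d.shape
(7, 19)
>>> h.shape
(7, 19)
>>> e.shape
(7, 11, 19, 11)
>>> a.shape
(19, 19)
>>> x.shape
(11, 19, 5)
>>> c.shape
(19, 7)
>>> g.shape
(19, 11, 19, 19)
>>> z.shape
(19, 19, 11, 19)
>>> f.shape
(19, 5, 7)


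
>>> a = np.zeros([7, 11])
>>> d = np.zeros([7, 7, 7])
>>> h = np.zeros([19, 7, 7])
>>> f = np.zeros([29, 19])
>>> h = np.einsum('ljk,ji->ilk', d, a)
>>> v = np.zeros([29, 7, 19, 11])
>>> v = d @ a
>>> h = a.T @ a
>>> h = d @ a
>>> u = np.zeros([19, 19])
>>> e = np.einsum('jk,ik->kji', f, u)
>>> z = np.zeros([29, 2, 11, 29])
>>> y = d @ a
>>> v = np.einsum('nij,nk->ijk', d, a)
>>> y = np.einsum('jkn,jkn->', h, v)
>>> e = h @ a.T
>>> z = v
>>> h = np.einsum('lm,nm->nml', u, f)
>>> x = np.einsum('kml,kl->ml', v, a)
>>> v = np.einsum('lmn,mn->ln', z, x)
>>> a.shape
(7, 11)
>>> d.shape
(7, 7, 7)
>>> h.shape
(29, 19, 19)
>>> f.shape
(29, 19)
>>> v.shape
(7, 11)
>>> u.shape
(19, 19)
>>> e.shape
(7, 7, 7)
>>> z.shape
(7, 7, 11)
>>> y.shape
()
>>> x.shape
(7, 11)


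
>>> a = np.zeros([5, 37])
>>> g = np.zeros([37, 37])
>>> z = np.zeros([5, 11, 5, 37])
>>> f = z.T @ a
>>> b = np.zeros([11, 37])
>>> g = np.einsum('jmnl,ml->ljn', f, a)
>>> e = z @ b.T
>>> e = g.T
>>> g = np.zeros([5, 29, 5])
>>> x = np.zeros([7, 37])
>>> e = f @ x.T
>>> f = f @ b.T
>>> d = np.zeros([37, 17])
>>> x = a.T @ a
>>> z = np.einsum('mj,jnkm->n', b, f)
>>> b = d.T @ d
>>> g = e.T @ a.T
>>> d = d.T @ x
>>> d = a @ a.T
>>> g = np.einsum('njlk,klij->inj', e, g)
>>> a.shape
(5, 37)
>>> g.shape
(5, 37, 5)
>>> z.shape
(5,)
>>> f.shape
(37, 5, 11, 11)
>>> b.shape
(17, 17)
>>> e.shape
(37, 5, 11, 7)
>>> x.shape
(37, 37)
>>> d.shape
(5, 5)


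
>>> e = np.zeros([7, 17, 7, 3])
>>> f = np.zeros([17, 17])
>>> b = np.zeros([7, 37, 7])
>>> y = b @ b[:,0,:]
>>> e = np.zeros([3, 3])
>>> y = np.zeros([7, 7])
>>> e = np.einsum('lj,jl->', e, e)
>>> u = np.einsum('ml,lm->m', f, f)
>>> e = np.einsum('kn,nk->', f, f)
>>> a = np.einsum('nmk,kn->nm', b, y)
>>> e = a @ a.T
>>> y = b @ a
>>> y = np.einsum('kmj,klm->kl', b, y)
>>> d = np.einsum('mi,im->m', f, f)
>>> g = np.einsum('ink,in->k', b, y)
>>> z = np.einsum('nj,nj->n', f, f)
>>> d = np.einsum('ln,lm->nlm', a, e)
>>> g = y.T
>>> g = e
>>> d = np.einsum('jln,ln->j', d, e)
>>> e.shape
(7, 7)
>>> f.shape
(17, 17)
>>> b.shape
(7, 37, 7)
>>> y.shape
(7, 37)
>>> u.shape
(17,)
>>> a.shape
(7, 37)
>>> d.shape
(37,)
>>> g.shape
(7, 7)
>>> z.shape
(17,)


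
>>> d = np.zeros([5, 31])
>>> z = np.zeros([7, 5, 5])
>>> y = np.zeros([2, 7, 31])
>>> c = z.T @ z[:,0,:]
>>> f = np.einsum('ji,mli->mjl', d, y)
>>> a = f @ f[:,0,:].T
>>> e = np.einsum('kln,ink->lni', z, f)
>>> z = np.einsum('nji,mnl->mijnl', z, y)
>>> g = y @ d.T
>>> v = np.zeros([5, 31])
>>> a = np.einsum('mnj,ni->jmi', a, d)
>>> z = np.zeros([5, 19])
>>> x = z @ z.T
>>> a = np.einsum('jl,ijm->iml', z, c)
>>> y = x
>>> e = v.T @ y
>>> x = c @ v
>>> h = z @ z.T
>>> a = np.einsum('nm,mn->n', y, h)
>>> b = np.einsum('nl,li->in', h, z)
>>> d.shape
(5, 31)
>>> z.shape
(5, 19)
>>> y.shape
(5, 5)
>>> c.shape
(5, 5, 5)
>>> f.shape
(2, 5, 7)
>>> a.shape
(5,)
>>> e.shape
(31, 5)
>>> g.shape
(2, 7, 5)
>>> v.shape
(5, 31)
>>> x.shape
(5, 5, 31)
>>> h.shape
(5, 5)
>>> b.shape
(19, 5)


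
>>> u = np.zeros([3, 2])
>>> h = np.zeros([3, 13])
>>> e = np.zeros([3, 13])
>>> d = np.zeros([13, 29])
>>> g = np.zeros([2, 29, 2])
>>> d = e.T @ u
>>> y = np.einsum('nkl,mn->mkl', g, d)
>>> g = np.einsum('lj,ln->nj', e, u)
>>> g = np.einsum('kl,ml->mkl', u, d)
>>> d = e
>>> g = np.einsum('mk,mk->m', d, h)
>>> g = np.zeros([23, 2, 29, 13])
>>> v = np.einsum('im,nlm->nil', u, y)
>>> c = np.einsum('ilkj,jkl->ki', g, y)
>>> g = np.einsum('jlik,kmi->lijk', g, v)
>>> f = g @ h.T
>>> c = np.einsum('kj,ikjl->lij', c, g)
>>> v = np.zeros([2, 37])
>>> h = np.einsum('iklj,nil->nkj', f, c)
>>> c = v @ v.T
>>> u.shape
(3, 2)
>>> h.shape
(13, 29, 3)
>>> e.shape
(3, 13)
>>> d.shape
(3, 13)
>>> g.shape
(2, 29, 23, 13)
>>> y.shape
(13, 29, 2)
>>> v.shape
(2, 37)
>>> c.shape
(2, 2)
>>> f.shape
(2, 29, 23, 3)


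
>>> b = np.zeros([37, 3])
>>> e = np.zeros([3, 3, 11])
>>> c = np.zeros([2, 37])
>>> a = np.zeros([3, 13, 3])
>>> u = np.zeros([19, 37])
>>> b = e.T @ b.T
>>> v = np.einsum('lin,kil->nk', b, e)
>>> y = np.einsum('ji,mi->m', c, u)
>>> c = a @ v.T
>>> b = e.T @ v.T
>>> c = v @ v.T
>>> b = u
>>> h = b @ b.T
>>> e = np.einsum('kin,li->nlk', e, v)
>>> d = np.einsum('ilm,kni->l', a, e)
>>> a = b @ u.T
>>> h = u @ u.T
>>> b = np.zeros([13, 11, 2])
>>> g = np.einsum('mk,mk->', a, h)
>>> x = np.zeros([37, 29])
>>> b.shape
(13, 11, 2)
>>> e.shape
(11, 37, 3)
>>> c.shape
(37, 37)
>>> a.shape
(19, 19)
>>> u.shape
(19, 37)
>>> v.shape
(37, 3)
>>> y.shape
(19,)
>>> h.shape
(19, 19)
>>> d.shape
(13,)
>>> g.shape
()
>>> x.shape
(37, 29)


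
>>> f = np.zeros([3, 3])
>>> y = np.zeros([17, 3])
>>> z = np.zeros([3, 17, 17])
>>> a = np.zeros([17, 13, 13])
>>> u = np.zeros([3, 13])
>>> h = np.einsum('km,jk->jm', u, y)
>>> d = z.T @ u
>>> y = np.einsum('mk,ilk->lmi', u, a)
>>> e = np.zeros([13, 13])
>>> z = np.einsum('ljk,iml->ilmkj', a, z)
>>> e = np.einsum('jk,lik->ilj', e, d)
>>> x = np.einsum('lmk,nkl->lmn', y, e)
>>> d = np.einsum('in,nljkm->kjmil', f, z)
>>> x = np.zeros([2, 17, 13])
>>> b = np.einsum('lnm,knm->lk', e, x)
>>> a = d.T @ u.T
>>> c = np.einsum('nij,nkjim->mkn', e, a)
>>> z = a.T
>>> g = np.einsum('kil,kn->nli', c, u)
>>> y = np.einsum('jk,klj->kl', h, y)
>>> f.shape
(3, 3)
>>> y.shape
(13, 3)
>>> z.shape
(3, 17, 13, 3, 17)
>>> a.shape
(17, 3, 13, 17, 3)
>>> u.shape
(3, 13)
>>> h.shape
(17, 13)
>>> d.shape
(13, 17, 13, 3, 17)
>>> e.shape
(17, 17, 13)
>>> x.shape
(2, 17, 13)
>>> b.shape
(17, 2)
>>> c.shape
(3, 3, 17)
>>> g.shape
(13, 17, 3)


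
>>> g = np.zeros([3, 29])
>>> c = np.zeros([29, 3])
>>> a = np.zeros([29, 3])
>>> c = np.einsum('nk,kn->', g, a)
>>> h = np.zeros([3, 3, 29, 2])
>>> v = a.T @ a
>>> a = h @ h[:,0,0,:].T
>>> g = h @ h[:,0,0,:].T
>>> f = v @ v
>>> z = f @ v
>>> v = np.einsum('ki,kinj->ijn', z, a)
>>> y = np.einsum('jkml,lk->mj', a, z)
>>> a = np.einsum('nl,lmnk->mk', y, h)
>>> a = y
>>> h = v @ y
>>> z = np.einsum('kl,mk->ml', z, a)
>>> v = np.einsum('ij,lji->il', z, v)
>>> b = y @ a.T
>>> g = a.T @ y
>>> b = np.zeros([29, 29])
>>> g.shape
(3, 3)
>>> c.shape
()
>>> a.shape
(29, 3)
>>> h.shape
(3, 3, 3)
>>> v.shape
(29, 3)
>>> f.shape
(3, 3)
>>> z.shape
(29, 3)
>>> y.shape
(29, 3)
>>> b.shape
(29, 29)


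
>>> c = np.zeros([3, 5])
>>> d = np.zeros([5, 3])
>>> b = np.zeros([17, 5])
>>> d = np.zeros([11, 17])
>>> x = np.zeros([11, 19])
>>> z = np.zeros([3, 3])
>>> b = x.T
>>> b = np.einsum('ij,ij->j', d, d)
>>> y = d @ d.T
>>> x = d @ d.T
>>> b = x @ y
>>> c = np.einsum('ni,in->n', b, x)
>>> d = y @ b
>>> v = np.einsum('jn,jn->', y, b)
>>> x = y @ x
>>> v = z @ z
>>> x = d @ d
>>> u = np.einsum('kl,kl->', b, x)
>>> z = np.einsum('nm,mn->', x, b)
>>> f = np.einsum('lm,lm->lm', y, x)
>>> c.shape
(11,)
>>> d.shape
(11, 11)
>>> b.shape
(11, 11)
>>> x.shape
(11, 11)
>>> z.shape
()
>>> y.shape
(11, 11)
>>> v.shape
(3, 3)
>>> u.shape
()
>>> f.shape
(11, 11)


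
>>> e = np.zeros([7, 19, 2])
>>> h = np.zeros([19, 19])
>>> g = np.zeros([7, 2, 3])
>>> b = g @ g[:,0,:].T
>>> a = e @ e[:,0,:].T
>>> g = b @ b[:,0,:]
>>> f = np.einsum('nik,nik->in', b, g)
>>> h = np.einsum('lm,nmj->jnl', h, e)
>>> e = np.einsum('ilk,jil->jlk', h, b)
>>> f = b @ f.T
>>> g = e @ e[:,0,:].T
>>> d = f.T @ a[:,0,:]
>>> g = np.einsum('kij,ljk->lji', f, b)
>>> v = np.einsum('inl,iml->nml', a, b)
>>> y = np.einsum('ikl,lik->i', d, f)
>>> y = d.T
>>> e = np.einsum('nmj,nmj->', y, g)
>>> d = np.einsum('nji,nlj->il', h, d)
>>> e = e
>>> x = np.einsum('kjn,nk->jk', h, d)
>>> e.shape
()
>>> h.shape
(2, 7, 19)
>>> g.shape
(7, 2, 2)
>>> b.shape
(7, 2, 7)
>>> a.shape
(7, 19, 7)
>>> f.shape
(7, 2, 2)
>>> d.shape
(19, 2)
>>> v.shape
(19, 2, 7)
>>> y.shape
(7, 2, 2)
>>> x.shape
(7, 2)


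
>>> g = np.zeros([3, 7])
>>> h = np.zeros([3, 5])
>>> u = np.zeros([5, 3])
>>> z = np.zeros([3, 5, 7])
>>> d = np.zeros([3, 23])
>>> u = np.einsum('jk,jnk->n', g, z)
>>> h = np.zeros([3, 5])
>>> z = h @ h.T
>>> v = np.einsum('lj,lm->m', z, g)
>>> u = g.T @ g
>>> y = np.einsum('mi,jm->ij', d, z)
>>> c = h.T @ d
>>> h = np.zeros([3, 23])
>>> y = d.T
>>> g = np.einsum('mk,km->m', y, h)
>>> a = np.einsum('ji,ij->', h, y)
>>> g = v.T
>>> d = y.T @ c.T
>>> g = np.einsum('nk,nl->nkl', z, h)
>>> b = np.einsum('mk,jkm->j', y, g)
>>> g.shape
(3, 3, 23)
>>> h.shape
(3, 23)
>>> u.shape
(7, 7)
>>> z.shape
(3, 3)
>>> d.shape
(3, 5)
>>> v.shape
(7,)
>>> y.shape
(23, 3)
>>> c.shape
(5, 23)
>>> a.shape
()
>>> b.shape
(3,)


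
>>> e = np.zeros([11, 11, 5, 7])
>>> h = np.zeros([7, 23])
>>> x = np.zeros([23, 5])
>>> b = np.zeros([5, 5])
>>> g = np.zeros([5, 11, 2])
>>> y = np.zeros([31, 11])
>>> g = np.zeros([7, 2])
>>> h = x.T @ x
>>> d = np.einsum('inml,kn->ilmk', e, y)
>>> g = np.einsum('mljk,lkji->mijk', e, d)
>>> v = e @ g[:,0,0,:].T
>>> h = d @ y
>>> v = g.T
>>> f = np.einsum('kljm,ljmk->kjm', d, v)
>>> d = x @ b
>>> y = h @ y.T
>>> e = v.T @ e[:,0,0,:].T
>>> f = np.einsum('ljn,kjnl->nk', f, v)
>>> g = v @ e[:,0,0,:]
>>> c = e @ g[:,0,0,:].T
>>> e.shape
(11, 31, 5, 11)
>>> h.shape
(11, 7, 5, 11)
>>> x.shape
(23, 5)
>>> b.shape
(5, 5)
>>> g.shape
(7, 5, 31, 11)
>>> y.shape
(11, 7, 5, 31)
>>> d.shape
(23, 5)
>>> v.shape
(7, 5, 31, 11)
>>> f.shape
(31, 7)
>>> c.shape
(11, 31, 5, 7)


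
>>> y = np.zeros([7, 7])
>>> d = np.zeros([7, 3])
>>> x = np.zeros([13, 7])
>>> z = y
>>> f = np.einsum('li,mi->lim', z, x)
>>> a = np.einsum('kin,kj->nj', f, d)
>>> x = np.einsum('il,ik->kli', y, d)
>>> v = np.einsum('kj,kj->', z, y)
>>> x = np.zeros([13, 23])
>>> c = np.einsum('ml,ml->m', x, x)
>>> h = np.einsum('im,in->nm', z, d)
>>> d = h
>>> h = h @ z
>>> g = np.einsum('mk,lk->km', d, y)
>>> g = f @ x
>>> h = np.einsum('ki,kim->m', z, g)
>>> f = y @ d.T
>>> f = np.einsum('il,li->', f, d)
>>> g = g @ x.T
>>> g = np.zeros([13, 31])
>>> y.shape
(7, 7)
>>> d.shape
(3, 7)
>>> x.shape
(13, 23)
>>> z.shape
(7, 7)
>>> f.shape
()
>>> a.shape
(13, 3)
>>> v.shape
()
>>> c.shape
(13,)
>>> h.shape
(23,)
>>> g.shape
(13, 31)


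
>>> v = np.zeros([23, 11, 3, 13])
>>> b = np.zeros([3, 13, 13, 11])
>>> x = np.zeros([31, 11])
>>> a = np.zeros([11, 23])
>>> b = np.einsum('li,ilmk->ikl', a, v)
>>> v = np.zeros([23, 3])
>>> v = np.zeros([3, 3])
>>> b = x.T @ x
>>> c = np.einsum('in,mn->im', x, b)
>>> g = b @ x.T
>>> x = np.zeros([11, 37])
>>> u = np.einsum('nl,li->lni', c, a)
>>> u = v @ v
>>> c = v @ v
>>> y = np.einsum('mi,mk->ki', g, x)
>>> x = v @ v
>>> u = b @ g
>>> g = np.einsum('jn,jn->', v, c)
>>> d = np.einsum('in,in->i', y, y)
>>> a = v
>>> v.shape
(3, 3)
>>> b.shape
(11, 11)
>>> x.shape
(3, 3)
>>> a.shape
(3, 3)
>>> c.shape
(3, 3)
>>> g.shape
()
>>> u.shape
(11, 31)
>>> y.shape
(37, 31)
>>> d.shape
(37,)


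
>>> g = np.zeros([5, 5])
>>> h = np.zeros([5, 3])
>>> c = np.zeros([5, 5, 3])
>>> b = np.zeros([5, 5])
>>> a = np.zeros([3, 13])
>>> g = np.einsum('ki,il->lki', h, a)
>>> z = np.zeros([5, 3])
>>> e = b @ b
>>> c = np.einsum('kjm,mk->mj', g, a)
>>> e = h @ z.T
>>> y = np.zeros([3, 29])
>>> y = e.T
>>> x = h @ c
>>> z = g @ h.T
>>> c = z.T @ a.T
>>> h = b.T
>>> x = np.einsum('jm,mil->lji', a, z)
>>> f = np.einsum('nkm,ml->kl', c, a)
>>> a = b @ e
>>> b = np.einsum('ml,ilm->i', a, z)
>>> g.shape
(13, 5, 3)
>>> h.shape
(5, 5)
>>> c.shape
(5, 5, 3)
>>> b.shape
(13,)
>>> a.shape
(5, 5)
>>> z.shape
(13, 5, 5)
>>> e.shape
(5, 5)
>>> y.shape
(5, 5)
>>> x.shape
(5, 3, 5)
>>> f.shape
(5, 13)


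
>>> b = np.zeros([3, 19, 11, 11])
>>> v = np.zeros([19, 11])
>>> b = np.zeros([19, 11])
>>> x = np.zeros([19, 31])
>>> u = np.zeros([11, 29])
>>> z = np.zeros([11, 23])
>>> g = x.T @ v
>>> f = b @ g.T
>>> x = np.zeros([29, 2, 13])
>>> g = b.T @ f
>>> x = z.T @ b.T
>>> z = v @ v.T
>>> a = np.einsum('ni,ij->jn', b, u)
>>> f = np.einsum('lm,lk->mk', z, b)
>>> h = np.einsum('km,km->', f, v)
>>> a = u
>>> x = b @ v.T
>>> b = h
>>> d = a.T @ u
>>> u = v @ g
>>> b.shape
()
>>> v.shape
(19, 11)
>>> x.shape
(19, 19)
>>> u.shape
(19, 31)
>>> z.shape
(19, 19)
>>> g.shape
(11, 31)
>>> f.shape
(19, 11)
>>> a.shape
(11, 29)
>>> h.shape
()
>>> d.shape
(29, 29)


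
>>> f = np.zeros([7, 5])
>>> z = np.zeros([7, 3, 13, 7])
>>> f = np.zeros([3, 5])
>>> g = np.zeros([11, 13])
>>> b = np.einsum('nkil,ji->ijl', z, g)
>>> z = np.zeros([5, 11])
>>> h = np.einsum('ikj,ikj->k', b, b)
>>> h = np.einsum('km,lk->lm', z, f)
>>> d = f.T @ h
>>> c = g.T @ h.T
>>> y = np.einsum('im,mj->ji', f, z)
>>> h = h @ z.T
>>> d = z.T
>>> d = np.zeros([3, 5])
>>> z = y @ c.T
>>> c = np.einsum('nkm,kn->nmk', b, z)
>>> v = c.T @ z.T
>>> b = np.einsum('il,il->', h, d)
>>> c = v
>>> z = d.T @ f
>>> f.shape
(3, 5)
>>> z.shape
(5, 5)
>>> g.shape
(11, 13)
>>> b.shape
()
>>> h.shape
(3, 5)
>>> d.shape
(3, 5)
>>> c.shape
(11, 7, 11)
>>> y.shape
(11, 3)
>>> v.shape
(11, 7, 11)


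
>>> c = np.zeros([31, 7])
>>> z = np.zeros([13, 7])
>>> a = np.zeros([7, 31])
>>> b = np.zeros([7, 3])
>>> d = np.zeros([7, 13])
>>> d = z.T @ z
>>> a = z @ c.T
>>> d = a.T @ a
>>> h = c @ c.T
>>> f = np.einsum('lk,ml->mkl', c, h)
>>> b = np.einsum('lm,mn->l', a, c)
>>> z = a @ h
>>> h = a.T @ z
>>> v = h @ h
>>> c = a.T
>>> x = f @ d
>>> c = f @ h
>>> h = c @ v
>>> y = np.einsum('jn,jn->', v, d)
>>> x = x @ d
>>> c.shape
(31, 7, 31)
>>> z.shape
(13, 31)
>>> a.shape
(13, 31)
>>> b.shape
(13,)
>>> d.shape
(31, 31)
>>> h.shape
(31, 7, 31)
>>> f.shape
(31, 7, 31)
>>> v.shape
(31, 31)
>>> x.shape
(31, 7, 31)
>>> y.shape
()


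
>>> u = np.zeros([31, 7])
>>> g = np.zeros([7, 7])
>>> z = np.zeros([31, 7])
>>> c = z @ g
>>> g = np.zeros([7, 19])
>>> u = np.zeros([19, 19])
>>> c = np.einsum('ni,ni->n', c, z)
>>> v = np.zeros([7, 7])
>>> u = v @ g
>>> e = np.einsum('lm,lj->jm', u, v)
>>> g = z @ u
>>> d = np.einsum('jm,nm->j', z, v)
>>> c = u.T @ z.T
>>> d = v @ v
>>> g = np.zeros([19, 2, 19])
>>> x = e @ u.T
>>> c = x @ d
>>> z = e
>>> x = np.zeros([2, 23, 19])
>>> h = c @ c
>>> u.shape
(7, 19)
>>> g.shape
(19, 2, 19)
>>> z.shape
(7, 19)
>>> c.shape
(7, 7)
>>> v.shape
(7, 7)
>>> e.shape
(7, 19)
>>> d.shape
(7, 7)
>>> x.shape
(2, 23, 19)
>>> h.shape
(7, 7)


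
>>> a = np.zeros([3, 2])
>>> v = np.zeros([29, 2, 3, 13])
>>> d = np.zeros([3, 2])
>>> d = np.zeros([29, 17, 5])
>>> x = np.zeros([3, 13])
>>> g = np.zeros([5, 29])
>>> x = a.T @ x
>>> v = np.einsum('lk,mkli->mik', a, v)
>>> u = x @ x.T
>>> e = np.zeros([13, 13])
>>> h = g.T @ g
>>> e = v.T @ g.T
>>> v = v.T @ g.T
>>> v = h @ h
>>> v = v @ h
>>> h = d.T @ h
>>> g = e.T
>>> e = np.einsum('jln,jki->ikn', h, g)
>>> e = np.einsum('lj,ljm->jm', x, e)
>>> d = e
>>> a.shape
(3, 2)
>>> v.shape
(29, 29)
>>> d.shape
(13, 29)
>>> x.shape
(2, 13)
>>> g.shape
(5, 13, 2)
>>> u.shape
(2, 2)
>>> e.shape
(13, 29)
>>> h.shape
(5, 17, 29)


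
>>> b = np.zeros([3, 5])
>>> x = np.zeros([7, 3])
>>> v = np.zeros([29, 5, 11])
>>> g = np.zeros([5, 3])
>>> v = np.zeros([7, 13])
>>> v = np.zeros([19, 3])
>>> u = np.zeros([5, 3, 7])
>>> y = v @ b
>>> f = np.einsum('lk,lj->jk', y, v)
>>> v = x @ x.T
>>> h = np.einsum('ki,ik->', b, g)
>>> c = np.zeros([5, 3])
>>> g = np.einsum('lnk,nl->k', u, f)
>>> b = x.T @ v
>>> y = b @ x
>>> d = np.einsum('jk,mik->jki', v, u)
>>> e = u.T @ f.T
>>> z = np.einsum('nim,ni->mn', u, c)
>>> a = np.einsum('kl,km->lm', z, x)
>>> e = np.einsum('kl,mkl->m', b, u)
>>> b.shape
(3, 7)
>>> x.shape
(7, 3)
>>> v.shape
(7, 7)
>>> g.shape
(7,)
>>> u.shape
(5, 3, 7)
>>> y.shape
(3, 3)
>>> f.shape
(3, 5)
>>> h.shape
()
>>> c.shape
(5, 3)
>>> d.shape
(7, 7, 3)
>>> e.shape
(5,)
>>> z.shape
(7, 5)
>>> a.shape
(5, 3)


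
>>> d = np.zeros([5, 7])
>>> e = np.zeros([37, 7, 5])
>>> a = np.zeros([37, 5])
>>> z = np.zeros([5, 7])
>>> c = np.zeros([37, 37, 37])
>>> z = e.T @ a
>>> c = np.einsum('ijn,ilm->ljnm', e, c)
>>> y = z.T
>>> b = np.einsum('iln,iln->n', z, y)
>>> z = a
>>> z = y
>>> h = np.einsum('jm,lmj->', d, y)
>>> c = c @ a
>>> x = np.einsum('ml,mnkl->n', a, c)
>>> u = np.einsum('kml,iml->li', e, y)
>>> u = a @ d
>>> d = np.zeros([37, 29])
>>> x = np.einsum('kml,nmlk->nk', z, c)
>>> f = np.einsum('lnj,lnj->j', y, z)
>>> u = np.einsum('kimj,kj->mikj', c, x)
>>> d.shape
(37, 29)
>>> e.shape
(37, 7, 5)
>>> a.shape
(37, 5)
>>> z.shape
(5, 7, 5)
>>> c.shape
(37, 7, 5, 5)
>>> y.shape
(5, 7, 5)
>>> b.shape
(5,)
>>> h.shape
()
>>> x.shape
(37, 5)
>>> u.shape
(5, 7, 37, 5)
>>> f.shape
(5,)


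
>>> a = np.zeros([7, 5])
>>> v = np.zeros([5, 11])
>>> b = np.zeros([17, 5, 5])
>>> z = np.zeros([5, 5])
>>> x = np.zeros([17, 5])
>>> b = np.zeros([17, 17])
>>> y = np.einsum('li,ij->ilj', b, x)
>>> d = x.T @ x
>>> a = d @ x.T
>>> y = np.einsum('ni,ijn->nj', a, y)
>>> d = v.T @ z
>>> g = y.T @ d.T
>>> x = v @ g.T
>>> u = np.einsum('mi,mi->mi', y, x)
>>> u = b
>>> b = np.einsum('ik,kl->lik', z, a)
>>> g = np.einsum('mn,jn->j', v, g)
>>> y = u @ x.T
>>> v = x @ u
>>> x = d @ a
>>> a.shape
(5, 17)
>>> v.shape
(5, 17)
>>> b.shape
(17, 5, 5)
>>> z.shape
(5, 5)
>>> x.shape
(11, 17)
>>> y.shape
(17, 5)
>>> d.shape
(11, 5)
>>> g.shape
(17,)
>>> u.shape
(17, 17)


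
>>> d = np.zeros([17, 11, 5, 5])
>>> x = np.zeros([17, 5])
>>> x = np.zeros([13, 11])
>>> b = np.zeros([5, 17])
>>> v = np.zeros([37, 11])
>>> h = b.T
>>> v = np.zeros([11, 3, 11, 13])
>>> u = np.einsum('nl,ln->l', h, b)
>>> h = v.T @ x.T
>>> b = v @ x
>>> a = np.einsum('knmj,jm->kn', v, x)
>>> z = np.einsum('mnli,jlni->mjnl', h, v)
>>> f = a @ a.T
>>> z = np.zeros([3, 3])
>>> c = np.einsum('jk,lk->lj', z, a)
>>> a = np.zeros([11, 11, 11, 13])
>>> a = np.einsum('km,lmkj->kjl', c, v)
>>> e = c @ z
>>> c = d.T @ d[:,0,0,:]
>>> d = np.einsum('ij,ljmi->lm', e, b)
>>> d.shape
(11, 11)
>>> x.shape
(13, 11)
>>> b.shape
(11, 3, 11, 11)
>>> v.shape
(11, 3, 11, 13)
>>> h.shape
(13, 11, 3, 13)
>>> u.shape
(5,)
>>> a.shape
(11, 13, 11)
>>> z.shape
(3, 3)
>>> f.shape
(11, 11)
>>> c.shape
(5, 5, 11, 5)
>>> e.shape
(11, 3)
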